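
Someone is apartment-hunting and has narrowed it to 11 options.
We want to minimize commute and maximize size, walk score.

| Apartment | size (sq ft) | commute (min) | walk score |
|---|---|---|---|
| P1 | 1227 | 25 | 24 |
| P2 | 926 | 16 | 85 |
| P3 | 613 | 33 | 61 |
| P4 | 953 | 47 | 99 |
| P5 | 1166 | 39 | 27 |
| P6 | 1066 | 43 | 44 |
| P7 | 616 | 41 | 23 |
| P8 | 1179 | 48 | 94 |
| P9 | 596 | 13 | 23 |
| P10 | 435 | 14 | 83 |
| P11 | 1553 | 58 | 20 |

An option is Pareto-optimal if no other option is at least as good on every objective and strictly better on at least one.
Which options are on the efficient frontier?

P1: not dominated.
P2: not dominated.
P3: dominated by P2 (size 926≥613, commute 16≤33, walk score 85≥61).
P4: not dominated (best walk score).
P5: not dominated.
P6: not dominated.
P7: dominated by P1 (size 1227≥616, commute 25≤41, walk score 24≥23).
P8: not dominated.
P9: not dominated (best commute).
P10: not dominated.
P11: not dominated (best size).

P1, P2, P4, P5, P6, P8, P9, P10, P11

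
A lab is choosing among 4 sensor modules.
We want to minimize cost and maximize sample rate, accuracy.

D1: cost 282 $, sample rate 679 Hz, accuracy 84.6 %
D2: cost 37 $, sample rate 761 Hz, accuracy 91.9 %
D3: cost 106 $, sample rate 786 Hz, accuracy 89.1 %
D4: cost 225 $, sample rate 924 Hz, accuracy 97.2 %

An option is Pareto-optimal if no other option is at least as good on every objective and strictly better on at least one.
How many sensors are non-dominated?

D1: dominated by D2 (cost 37≤282, sample rate 761≥679, accuracy 91.9≥84.6).
D2: not dominated (best cost).
D3: not dominated.
D4: not dominated (best sample rate).
Pareto-optimal: D2, D3, D4 → 3.

3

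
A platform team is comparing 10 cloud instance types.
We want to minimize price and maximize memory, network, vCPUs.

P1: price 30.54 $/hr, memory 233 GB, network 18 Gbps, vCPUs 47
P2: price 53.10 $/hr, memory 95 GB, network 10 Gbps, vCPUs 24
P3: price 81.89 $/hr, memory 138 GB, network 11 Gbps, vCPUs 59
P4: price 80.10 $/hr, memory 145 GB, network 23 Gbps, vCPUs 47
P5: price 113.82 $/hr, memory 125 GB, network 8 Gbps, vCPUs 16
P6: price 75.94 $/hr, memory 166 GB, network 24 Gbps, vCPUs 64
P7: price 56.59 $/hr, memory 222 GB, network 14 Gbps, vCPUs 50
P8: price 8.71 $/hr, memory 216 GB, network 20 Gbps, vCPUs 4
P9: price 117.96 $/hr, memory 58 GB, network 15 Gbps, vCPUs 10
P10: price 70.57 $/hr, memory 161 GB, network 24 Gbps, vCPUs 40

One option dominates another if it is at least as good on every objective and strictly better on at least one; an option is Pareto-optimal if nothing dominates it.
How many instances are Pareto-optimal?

5

P1: not dominated (best memory).
P2: dominated by P1 (price 30.54≤53.10, memory 233≥95, network 18≥10, vCPUs 47≥24).
P3: dominated by P6 (price 75.94≤81.89, memory 166≥138, network 24≥11, vCPUs 64≥59).
P4: dominated by P6 (price 75.94≤80.10, memory 166≥145, network 24≥23, vCPUs 64≥47).
P5: dominated by P1 (price 30.54≤113.82, memory 233≥125, network 18≥8, vCPUs 47≥16).
P6: not dominated (best vCPUs).
P7: not dominated.
P8: not dominated (best price).
P9: dominated by P1 (price 30.54≤117.96, memory 233≥58, network 18≥15, vCPUs 47≥10).
P10: not dominated.
Pareto-optimal: P1, P6, P7, P8, P10 → 5.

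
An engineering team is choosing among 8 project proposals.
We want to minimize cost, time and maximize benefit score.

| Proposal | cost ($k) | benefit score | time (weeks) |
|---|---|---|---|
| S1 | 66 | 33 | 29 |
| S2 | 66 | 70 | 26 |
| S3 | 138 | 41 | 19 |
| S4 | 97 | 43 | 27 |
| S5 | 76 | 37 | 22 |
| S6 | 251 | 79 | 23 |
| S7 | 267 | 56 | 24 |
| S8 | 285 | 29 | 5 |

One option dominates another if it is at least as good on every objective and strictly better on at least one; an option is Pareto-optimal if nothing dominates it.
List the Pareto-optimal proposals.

S2, S3, S5, S6, S8

S1: dominated by S2 (cost 66≤66, benefit score 70≥33, time 26≤29).
S2: not dominated.
S3: not dominated.
S4: dominated by S2 (cost 66≤97, benefit score 70≥43, time 26≤27).
S5: not dominated.
S6: not dominated (best benefit score).
S7: dominated by S6 (cost 251≤267, benefit score 79≥56, time 23≤24).
S8: not dominated (best time).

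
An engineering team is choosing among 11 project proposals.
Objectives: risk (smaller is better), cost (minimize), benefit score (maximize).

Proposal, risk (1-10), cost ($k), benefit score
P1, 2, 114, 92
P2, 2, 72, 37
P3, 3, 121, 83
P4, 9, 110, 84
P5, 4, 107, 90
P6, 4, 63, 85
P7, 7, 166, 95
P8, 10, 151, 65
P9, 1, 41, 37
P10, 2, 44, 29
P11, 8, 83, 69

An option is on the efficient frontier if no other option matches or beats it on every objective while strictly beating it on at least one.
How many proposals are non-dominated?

P1: not dominated.
P2: dominated by P9 (risk 1≤2, cost 41≤72, benefit score 37≥37).
P3: dominated by P1 (risk 2≤3, cost 114≤121, benefit score 92≥83).
P4: dominated by P5 (risk 4≤9, cost 107≤110, benefit score 90≥84).
P5: not dominated.
P6: not dominated.
P7: not dominated (best benefit score).
P8: dominated by P1 (risk 2≤10, cost 114≤151, benefit score 92≥65).
P9: not dominated (best risk).
P10: dominated by P9 (risk 1≤2, cost 41≤44, benefit score 37≥29).
P11: dominated by P6 (risk 4≤8, cost 63≤83, benefit score 85≥69).
Pareto-optimal: P1, P5, P6, P7, P9 → 5.

5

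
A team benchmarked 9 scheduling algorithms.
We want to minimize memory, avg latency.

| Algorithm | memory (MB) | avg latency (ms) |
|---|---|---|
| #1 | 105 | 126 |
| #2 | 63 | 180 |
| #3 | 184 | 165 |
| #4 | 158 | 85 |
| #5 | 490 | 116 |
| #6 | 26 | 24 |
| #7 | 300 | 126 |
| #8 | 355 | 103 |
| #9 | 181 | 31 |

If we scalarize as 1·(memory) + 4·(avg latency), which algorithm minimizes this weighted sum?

#6

#1: 1·105 + 4·126 = 609
#2: 1·63 + 4·180 = 783
#3: 1·184 + 4·165 = 844
#4: 1·158 + 4·85 = 498
#5: 1·490 + 4·116 = 954
#6: 1·26 + 4·24 = 122
#7: 1·300 + 4·126 = 804
#8: 1·355 + 4·103 = 767
#9: 1·181 + 4·31 = 305
Lowest: #6 at 122.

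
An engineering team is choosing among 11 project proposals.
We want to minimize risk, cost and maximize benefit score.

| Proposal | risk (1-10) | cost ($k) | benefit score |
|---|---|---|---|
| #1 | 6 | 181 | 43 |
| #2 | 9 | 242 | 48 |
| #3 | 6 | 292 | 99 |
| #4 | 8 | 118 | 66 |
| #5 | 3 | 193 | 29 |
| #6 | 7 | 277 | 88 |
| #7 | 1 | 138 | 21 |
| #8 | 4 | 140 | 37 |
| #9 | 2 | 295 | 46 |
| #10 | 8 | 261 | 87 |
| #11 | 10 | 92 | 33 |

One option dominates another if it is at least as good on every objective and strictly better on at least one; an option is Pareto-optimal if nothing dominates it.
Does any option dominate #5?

#1: worse on risk (6 vs 3).
#2: worse on risk (9 vs 3).
#3: worse on risk (6 vs 3).
#4: worse on risk (8 vs 3).
#6: worse on risk (7 vs 3).
#7: worse on benefit score (21 vs 29).
#8: worse on risk (4 vs 3).
#9: worse on cost (295 vs 193).
#10: worse on risk (8 vs 3).
#11: worse on risk (10 vs 3).
No option is at least as good as #5 on every objective and strictly better on one.

No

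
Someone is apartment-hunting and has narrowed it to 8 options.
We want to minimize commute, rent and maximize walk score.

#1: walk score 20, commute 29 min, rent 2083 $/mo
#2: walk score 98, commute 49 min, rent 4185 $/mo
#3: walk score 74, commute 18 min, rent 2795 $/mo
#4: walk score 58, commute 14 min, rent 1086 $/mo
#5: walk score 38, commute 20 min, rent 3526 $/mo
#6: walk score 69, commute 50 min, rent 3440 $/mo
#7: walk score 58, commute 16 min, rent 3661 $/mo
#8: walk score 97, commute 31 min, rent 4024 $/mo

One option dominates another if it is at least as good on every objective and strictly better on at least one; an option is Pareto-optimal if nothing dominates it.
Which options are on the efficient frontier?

#2, #3, #4, #8

#1: dominated by #4 (walk score 58≥20, commute 14≤29, rent 1086≤2083).
#2: not dominated (best walk score).
#3: not dominated.
#4: not dominated (best commute).
#5: dominated by #3 (walk score 74≥38, commute 18≤20, rent 2795≤3526).
#6: dominated by #3 (walk score 74≥69, commute 18≤50, rent 2795≤3440).
#7: dominated by #4 (walk score 58≥58, commute 14≤16, rent 1086≤3661).
#8: not dominated.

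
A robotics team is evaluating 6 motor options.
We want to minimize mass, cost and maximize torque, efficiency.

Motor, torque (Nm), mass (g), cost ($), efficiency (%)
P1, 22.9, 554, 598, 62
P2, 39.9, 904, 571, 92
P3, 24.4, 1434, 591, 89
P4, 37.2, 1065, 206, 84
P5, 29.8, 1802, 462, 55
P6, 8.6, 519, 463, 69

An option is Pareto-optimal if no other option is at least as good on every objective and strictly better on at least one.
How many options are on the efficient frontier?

P1: not dominated.
P2: not dominated (best torque).
P3: dominated by P2 (torque 39.9≥24.4, mass 904≤1434, cost 571≤591, efficiency 92≥89).
P4: not dominated (best cost).
P5: dominated by P4 (torque 37.2≥29.8, mass 1065≤1802, cost 206≤462, efficiency 84≥55).
P6: not dominated (best mass).
Pareto-optimal: P1, P2, P4, P6 → 4.

4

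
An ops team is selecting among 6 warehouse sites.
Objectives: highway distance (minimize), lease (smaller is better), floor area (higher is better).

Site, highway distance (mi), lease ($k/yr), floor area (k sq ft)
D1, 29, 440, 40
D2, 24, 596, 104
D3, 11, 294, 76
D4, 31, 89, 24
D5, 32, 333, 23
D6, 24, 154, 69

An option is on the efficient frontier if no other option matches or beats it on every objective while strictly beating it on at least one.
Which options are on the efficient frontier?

D2, D3, D4, D6

D1: dominated by D3 (highway distance 11≤29, lease 294≤440, floor area 76≥40).
D2: not dominated (best floor area).
D3: not dominated (best highway distance).
D4: not dominated (best lease).
D5: dominated by D3 (highway distance 11≤32, lease 294≤333, floor area 76≥23).
D6: not dominated.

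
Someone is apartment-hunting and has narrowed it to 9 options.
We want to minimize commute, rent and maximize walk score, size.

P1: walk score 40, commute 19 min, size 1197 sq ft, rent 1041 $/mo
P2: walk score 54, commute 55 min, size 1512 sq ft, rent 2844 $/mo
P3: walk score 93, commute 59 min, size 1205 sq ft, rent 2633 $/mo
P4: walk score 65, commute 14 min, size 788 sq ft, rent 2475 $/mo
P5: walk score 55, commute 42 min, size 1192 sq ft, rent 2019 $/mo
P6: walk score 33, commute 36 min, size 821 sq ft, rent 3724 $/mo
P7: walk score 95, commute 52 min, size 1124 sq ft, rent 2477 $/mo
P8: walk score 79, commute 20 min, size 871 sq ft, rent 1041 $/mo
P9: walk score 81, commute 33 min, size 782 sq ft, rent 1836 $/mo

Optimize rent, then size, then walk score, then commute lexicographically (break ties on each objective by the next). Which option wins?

P1

First minimize rent: best is 1041, kept {P1, P8}.
Then maximize size: best is 1197, kept {P1}.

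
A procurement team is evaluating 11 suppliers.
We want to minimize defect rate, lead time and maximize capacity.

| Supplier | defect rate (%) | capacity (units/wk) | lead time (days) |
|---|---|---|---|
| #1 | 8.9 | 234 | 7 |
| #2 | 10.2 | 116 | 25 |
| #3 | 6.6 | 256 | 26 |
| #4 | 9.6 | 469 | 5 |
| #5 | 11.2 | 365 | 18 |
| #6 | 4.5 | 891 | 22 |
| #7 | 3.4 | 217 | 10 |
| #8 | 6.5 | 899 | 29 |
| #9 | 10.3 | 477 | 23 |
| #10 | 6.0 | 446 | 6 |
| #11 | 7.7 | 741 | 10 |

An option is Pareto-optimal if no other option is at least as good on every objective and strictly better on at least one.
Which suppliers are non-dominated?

#4, #6, #7, #8, #10, #11

#1: dominated by #10 (defect rate 6.0≤8.9, capacity 446≥234, lead time 6≤7).
#2: dominated by #1 (defect rate 8.9≤10.2, capacity 234≥116, lead time 7≤25).
#3: dominated by #6 (defect rate 4.5≤6.6, capacity 891≥256, lead time 22≤26).
#4: not dominated (best lead time).
#5: dominated by #4 (defect rate 9.6≤11.2, capacity 469≥365, lead time 5≤18).
#6: not dominated.
#7: not dominated (best defect rate).
#8: not dominated (best capacity).
#9: dominated by #6 (defect rate 4.5≤10.3, capacity 891≥477, lead time 22≤23).
#10: not dominated.
#11: not dominated.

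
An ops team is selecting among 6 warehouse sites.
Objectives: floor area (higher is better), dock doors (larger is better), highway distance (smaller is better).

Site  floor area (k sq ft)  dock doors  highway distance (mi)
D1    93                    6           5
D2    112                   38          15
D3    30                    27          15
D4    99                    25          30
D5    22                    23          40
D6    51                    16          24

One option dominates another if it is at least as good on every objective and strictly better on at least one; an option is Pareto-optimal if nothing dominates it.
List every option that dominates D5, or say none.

D2: floor area 112≥22, dock doors 38≥23, highway distance 15≤40 — dominates D5.
D3: floor area 30≥22, dock doors 27≥23, highway distance 15≤40 — dominates D5.
D4: floor area 99≥22, dock doors 25≥23, highway distance 30≤40 — dominates D5.
Others (D1, D6) are each worse than D5 on at least one objective.

D2, D3, D4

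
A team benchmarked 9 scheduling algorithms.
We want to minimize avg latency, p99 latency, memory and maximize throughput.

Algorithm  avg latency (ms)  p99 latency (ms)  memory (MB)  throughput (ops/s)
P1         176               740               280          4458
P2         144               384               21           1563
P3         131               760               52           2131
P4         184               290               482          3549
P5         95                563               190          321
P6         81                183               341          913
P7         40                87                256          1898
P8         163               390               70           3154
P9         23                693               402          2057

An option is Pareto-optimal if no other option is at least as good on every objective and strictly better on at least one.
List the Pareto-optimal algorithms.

P1, P2, P3, P4, P5, P7, P8, P9

P1: not dominated (best throughput).
P2: not dominated (best memory).
P3: not dominated.
P4: not dominated.
P5: not dominated.
P6: dominated by P7 (avg latency 40≤81, p99 latency 87≤183, memory 256≤341, throughput 1898≥913).
P7: not dominated (best p99 latency).
P8: not dominated.
P9: not dominated (best avg latency).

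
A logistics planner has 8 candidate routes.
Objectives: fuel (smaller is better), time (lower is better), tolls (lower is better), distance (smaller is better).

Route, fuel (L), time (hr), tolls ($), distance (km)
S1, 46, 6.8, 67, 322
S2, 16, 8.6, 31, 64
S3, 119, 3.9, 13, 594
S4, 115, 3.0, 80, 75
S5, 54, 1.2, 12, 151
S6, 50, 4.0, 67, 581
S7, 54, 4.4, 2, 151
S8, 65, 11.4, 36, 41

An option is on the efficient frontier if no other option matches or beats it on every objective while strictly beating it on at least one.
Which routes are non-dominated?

S1, S2, S4, S5, S6, S7, S8

S1: not dominated.
S2: not dominated (best fuel).
S3: dominated by S5 (fuel 54≤119, time 1.2≤3.9, tolls 12≤13, distance 151≤594).
S4: not dominated.
S5: not dominated (best time).
S6: not dominated.
S7: not dominated (best tolls).
S8: not dominated (best distance).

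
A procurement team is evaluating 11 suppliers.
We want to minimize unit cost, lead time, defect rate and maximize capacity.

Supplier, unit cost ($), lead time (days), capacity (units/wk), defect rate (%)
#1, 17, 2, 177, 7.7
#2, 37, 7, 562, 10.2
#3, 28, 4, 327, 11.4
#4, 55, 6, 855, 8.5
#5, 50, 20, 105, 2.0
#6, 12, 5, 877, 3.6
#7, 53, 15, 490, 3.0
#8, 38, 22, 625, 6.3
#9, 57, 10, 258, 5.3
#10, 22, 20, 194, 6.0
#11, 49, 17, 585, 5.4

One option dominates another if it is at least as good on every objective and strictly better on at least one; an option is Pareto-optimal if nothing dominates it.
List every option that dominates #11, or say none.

#6: unit cost 12≤49, lead time 5≤17, capacity 877≥585, defect rate 3.6≤5.4 — dominates #11.
Others (#1, #2, #3, #4, #5, #7, #8, #9, #10) are each worse than #11 on at least one objective.

#6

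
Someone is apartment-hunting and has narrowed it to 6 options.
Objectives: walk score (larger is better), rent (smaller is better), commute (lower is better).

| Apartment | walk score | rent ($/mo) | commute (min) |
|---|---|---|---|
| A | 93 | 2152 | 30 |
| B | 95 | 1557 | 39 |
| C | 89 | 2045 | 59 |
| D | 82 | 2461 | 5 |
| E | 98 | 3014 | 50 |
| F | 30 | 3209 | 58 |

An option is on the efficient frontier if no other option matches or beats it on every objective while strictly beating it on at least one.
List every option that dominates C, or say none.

B

B: walk score 95≥89, rent 1557≤2045, commute 39≤59 — dominates C.
Others (A, D, E, F) are each worse than C on at least one objective.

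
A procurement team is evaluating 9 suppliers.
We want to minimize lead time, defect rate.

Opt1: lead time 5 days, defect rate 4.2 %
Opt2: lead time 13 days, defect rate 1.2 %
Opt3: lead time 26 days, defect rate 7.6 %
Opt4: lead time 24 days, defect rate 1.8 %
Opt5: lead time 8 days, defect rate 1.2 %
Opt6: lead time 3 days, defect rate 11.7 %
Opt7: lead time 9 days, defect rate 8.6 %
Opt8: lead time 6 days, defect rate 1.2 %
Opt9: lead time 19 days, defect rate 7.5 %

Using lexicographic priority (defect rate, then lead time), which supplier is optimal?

First minimize defect rate: best is 1.2, kept {Opt2, Opt5, Opt8}.
Then minimize lead time: best is 6, kept {Opt8}.

Opt8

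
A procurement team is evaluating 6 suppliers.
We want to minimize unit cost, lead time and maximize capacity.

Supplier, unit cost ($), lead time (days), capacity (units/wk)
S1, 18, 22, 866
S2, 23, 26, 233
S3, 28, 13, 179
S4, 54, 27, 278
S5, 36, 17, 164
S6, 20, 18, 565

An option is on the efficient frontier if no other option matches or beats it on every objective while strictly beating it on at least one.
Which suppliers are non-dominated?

S1: not dominated (best unit cost).
S2: dominated by S1 (unit cost 18≤23, lead time 22≤26, capacity 866≥233).
S3: not dominated (best lead time).
S4: dominated by S1 (unit cost 18≤54, lead time 22≤27, capacity 866≥278).
S5: dominated by S3 (unit cost 28≤36, lead time 13≤17, capacity 179≥164).
S6: not dominated.

S1, S3, S6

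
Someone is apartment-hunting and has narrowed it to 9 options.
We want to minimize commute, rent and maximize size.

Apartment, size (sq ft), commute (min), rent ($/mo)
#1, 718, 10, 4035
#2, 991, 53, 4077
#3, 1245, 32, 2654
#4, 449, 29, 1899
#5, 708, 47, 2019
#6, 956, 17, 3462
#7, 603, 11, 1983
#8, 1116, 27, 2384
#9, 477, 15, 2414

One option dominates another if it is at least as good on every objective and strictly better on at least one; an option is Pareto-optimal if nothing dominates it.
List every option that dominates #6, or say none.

#1: worse on size (718 vs 956).
#2: worse on commute (53 vs 17).
#3: worse on commute (32 vs 17).
#4: worse on size (449 vs 956).
#5: worse on size (708 vs 956).
#7: worse on size (603 vs 956).
#8: worse on commute (27 vs 17).
#9: worse on size (477 vs 956).
No option dominates #6.

none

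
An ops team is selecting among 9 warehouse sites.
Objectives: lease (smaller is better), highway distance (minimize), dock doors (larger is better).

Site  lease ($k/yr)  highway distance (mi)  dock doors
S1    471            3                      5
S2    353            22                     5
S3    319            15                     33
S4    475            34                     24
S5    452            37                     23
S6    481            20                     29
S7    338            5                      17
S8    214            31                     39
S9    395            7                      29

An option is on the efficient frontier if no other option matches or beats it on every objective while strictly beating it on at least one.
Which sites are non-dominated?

S1, S3, S7, S8, S9

S1: not dominated (best highway distance).
S2: dominated by S3 (lease 319≤353, highway distance 15≤22, dock doors 33≥5).
S3: not dominated.
S4: dominated by S3 (lease 319≤475, highway distance 15≤34, dock doors 33≥24).
S5: dominated by S3 (lease 319≤452, highway distance 15≤37, dock doors 33≥23).
S6: dominated by S3 (lease 319≤481, highway distance 15≤20, dock doors 33≥29).
S7: not dominated.
S8: not dominated (best lease).
S9: not dominated.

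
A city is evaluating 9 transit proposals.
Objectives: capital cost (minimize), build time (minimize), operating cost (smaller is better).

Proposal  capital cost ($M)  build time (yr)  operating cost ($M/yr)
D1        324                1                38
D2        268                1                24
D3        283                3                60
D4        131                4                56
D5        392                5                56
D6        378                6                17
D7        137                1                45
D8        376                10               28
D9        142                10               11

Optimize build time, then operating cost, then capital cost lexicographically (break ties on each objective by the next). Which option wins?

First minimize build time: best is 1, kept {D1, D2, D7}.
Then minimize operating cost: best is 24, kept {D2}.

D2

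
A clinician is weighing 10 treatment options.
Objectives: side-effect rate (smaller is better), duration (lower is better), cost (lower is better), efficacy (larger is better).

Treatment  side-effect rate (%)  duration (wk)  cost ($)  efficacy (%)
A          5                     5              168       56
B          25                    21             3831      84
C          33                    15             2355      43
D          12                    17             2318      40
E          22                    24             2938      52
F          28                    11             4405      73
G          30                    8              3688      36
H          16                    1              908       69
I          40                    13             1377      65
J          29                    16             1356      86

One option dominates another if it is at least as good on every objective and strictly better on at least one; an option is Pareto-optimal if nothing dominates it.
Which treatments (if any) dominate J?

none

A: worse on efficacy (56 vs 86).
B: worse on duration (21 vs 16).
C: worse on side-effect rate (33 vs 29).
D: worse on duration (17 vs 16).
E: worse on duration (24 vs 16).
F: worse on cost (4405 vs 1356).
G: worse on side-effect rate (30 vs 29).
H: worse on efficacy (69 vs 86).
I: worse on side-effect rate (40 vs 29).
No option dominates J.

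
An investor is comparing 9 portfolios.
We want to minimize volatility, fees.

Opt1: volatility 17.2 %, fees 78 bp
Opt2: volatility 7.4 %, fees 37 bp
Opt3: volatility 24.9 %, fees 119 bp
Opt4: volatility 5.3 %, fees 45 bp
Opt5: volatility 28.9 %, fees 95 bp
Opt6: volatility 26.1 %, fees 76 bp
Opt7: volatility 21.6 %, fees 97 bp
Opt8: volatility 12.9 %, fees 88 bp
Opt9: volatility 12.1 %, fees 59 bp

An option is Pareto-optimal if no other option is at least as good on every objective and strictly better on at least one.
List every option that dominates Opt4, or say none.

Opt1: worse on volatility (17.2 vs 5.3).
Opt2: worse on volatility (7.4 vs 5.3).
Opt3: worse on volatility (24.9 vs 5.3).
Opt5: worse on volatility (28.9 vs 5.3).
Opt6: worse on volatility (26.1 vs 5.3).
Opt7: worse on volatility (21.6 vs 5.3).
Opt8: worse on volatility (12.9 vs 5.3).
Opt9: worse on volatility (12.1 vs 5.3).
No option dominates Opt4.

none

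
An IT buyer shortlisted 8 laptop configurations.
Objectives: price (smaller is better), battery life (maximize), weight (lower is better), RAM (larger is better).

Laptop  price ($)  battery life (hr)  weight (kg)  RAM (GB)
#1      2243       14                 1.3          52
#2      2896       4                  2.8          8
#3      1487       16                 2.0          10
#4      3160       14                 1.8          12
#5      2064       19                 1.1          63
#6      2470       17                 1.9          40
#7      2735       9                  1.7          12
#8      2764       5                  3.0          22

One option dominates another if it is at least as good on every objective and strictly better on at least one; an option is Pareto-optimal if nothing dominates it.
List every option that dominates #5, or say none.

#1: worse on price (2243 vs 2064).
#2: worse on price (2896 vs 2064).
#3: worse on battery life (16 vs 19).
#4: worse on price (3160 vs 2064).
#6: worse on price (2470 vs 2064).
#7: worse on price (2735 vs 2064).
#8: worse on price (2764 vs 2064).
No option dominates #5.

none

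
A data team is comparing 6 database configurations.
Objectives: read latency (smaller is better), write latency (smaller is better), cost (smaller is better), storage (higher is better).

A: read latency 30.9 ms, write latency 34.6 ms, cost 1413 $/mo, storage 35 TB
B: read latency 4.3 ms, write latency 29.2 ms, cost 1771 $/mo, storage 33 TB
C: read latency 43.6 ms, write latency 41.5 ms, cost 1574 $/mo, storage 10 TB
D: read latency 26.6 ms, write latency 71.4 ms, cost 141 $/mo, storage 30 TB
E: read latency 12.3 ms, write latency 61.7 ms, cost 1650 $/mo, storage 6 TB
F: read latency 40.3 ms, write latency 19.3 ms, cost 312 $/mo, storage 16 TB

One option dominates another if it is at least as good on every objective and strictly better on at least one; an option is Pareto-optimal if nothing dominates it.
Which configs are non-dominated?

A: not dominated (best storage).
B: not dominated (best read latency).
C: dominated by A (read latency 30.9≤43.6, write latency 34.6≤41.5, cost 1413≤1574, storage 35≥10).
D: not dominated (best cost).
E: not dominated.
F: not dominated (best write latency).

A, B, D, E, F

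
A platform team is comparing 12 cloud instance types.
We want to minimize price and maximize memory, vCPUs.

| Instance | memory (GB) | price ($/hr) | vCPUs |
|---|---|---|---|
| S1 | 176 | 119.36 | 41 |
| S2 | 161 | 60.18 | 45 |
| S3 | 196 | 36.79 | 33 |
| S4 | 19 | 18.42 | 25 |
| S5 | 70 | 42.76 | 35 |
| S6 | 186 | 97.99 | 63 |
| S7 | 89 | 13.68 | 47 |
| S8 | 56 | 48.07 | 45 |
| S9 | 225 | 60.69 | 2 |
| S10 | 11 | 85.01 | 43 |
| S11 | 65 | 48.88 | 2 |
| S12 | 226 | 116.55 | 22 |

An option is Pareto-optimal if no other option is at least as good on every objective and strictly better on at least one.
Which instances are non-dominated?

S1: dominated by S6 (memory 186≥176, price 97.99≤119.36, vCPUs 63≥41).
S2: not dominated.
S3: not dominated.
S4: dominated by S7 (memory 89≥19, price 13.68≤18.42, vCPUs 47≥25).
S5: dominated by S7 (memory 89≥70, price 13.68≤42.76, vCPUs 47≥35).
S6: not dominated (best vCPUs).
S7: not dominated (best price).
S8: dominated by S7 (memory 89≥56, price 13.68≤48.07, vCPUs 47≥45).
S9: not dominated.
S10: dominated by S2 (memory 161≥11, price 60.18≤85.01, vCPUs 45≥43).
S11: dominated by S3 (memory 196≥65, price 36.79≤48.88, vCPUs 33≥2).
S12: not dominated (best memory).

S2, S3, S6, S7, S9, S12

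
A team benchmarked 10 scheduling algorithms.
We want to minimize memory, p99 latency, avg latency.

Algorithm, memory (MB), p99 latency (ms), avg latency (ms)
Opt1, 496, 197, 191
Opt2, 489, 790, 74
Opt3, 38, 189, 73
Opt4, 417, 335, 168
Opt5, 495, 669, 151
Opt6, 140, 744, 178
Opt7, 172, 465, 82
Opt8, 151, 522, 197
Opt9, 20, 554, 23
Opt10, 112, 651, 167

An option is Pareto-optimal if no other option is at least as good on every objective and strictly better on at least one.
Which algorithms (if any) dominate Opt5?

Opt3: memory 38≤495, p99 latency 189≤669, avg latency 73≤151 — dominates Opt5.
Opt7: memory 172≤495, p99 latency 465≤669, avg latency 82≤151 — dominates Opt5.
Opt9: memory 20≤495, p99 latency 554≤669, avg latency 23≤151 — dominates Opt5.
Others (Opt1, Opt2, Opt4, Opt6, Opt8, Opt10) are each worse than Opt5 on at least one objective.

Opt3, Opt7, Opt9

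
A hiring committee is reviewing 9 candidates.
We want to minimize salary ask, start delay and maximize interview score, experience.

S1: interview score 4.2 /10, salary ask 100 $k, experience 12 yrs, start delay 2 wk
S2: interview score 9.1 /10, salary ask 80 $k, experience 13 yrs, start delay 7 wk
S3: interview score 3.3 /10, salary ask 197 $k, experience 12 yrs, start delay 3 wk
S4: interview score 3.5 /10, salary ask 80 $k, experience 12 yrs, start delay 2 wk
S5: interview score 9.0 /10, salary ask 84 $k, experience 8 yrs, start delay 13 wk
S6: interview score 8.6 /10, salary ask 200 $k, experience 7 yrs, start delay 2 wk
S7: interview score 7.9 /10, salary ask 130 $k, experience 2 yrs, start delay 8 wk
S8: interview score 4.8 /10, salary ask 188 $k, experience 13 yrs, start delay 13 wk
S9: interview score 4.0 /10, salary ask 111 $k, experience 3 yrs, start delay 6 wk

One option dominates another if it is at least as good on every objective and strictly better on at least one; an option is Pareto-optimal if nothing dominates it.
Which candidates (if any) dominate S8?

S2: interview score 9.1≥4.8, salary ask 80≤188, experience 13≥13, start delay 7≤13 — dominates S8.
Others (S1, S3, S4, S5, S6, S7, S9) are each worse than S8 on at least one objective.

S2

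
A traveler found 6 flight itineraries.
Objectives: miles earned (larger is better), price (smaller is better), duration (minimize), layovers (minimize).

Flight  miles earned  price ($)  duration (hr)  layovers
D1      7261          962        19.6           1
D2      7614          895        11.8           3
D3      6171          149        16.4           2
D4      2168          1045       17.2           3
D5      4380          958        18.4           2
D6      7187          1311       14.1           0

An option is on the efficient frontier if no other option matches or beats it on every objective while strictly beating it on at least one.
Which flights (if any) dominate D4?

D2, D3

D2: miles earned 7614≥2168, price 895≤1045, duration 11.8≤17.2, layovers 3≤3 — dominates D4.
D3: miles earned 6171≥2168, price 149≤1045, duration 16.4≤17.2, layovers 2≤3 — dominates D4.
Others (D1, D5, D6) are each worse than D4 on at least one objective.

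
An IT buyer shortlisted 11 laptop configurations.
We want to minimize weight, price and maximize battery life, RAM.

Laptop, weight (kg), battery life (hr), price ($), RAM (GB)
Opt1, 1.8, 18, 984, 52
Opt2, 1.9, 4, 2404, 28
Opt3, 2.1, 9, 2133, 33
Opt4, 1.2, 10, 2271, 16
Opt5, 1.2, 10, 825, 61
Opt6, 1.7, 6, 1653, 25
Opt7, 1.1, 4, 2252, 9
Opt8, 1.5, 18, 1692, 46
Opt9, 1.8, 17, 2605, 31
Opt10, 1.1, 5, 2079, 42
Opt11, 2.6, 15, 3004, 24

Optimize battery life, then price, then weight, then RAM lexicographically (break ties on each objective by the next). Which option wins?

Opt1

First maximize battery life: best is 18, kept {Opt1, Opt8}.
Then minimize price: best is 984, kept {Opt1}.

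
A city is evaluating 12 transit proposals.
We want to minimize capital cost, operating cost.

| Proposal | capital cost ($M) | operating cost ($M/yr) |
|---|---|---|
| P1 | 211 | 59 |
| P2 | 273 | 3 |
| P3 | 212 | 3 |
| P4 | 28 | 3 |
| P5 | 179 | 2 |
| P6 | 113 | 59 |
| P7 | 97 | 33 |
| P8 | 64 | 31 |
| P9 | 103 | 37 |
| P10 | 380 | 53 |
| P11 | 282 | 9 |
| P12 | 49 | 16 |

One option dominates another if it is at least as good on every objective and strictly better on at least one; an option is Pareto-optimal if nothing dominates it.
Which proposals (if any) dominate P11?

P2: capital cost 273≤282, operating cost 3≤9 — dominates P11.
P3: capital cost 212≤282, operating cost 3≤9 — dominates P11.
P4: capital cost 28≤282, operating cost 3≤9 — dominates P11.
P5: capital cost 179≤282, operating cost 2≤9 — dominates P11.
Others (P1, P6, P7, P8, P9, P10, P12) are each worse than P11 on at least one objective.

P2, P3, P4, P5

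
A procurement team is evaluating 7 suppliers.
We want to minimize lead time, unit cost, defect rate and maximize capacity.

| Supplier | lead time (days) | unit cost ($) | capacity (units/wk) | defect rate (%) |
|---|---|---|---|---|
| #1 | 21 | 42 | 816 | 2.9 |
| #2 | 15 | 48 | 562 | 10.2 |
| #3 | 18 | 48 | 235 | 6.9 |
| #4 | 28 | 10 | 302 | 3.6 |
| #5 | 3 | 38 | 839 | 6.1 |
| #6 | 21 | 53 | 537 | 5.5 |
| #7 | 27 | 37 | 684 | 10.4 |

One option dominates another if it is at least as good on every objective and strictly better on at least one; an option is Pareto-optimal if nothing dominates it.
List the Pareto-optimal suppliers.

#1, #4, #5, #7

#1: not dominated (best defect rate).
#2: dominated by #5 (lead time 3≤15, unit cost 38≤48, capacity 839≥562, defect rate 6.1≤10.2).
#3: dominated by #5 (lead time 3≤18, unit cost 38≤48, capacity 839≥235, defect rate 6.1≤6.9).
#4: not dominated (best unit cost).
#5: not dominated (best lead time).
#6: dominated by #1 (lead time 21≤21, unit cost 42≤53, capacity 816≥537, defect rate 2.9≤5.5).
#7: not dominated.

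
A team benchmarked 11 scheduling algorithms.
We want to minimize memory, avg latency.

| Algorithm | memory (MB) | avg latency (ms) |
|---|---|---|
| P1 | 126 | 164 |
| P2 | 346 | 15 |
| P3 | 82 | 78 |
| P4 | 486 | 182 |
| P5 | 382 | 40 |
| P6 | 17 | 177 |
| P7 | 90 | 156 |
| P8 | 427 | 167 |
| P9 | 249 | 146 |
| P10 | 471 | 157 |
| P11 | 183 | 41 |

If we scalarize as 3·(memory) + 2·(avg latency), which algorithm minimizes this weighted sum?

P3

P1: 3·126 + 2·164 = 706
P2: 3·346 + 2·15 = 1068
P3: 3·82 + 2·78 = 402
P4: 3·486 + 2·182 = 1822
P5: 3·382 + 2·40 = 1226
P6: 3·17 + 2·177 = 405
P7: 3·90 + 2·156 = 582
P8: 3·427 + 2·167 = 1615
P9: 3·249 + 2·146 = 1039
P10: 3·471 + 2·157 = 1727
P11: 3·183 + 2·41 = 631
Lowest: P3 at 402.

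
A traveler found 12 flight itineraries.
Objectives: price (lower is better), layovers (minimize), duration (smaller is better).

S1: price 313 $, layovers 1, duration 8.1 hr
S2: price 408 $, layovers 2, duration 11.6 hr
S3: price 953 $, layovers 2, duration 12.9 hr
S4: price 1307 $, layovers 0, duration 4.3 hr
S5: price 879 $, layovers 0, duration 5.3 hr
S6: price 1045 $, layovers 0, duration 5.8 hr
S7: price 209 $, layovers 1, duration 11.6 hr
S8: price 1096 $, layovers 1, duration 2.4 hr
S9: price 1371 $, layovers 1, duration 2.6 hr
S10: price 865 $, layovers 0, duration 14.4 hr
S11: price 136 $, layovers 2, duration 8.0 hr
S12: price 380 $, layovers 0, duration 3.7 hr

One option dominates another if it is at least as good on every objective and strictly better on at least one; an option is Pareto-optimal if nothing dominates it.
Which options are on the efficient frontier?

S1: not dominated.
S2: dominated by S1 (price 313≤408, layovers 1≤2, duration 8.1≤11.6).
S3: dominated by S1 (price 313≤953, layovers 1≤2, duration 8.1≤12.9).
S4: dominated by S12 (price 380≤1307, layovers 0≤0, duration 3.7≤4.3).
S5: dominated by S12 (price 380≤879, layovers 0≤0, duration 3.7≤5.3).
S6: dominated by S5 (price 879≤1045, layovers 0≤0, duration 5.3≤5.8).
S7: not dominated.
S8: not dominated (best duration).
S9: dominated by S8 (price 1096≤1371, layovers 1≤1, duration 2.4≤2.6).
S10: dominated by S12 (price 380≤865, layovers 0≤0, duration 3.7≤14.4).
S11: not dominated (best price).
S12: not dominated.

S1, S7, S8, S11, S12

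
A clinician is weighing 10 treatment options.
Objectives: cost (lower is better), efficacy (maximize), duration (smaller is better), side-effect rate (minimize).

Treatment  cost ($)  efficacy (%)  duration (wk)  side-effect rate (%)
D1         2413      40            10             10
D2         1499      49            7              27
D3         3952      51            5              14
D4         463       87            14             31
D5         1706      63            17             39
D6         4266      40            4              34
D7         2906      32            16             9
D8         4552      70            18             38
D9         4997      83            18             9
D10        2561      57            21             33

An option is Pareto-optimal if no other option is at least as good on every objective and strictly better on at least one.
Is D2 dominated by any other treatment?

No

D1: worse on cost (2413 vs 1499).
D3: worse on cost (3952 vs 1499).
D4: worse on duration (14 vs 7).
D5: worse on cost (1706 vs 1499).
D6: worse on cost (4266 vs 1499).
D7: worse on cost (2906 vs 1499).
D8: worse on cost (4552 vs 1499).
D9: worse on cost (4997 vs 1499).
D10: worse on cost (2561 vs 1499).
No option is at least as good as D2 on every objective and strictly better on one.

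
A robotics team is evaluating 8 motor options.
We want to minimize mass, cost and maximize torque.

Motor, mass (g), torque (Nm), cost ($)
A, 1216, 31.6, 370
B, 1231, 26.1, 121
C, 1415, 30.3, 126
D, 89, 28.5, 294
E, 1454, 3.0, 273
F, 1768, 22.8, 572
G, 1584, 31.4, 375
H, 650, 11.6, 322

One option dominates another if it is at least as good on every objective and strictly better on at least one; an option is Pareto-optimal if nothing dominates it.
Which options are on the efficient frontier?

A: not dominated (best torque).
B: not dominated (best cost).
C: not dominated.
D: not dominated (best mass).
E: dominated by B (mass 1231≤1454, torque 26.1≥3.0, cost 121≤273).
F: dominated by A (mass 1216≤1768, torque 31.6≥22.8, cost 370≤572).
G: dominated by A (mass 1216≤1584, torque 31.6≥31.4, cost 370≤375).
H: dominated by D (mass 89≤650, torque 28.5≥11.6, cost 294≤322).

A, B, C, D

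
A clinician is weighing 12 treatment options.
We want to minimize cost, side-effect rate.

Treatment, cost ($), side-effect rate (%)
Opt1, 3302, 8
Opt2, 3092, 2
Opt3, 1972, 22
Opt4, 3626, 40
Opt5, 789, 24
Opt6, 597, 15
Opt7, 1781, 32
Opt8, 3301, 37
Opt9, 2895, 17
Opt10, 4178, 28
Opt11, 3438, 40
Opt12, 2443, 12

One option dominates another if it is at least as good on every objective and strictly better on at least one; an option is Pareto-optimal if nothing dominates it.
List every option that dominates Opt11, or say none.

Opt1: cost 3302≤3438, side-effect rate 8≤40 — dominates Opt11.
Opt2: cost 3092≤3438, side-effect rate 2≤40 — dominates Opt11.
Opt3: cost 1972≤3438, side-effect rate 22≤40 — dominates Opt11.
Opt5: cost 789≤3438, side-effect rate 24≤40 — dominates Opt11.
Opt6: cost 597≤3438, side-effect rate 15≤40 — dominates Opt11.
Opt7: cost 1781≤3438, side-effect rate 32≤40 — dominates Opt11.
Opt8: cost 3301≤3438, side-effect rate 37≤40 — dominates Opt11.
Opt9: cost 2895≤3438, side-effect rate 17≤40 — dominates Opt11.
Opt12: cost 2443≤3438, side-effect rate 12≤40 — dominates Opt11.
Others (Opt4, Opt10) are each worse than Opt11 on at least one objective.

Opt1, Opt2, Opt3, Opt5, Opt6, Opt7, Opt8, Opt9, Opt12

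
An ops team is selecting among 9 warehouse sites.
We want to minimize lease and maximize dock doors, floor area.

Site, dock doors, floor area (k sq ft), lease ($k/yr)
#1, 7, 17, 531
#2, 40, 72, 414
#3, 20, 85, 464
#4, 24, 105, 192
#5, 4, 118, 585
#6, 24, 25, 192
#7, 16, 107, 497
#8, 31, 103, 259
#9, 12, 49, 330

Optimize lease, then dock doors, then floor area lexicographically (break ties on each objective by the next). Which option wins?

#4

First minimize lease: best is 192, kept {#4, #6}.
Then maximize dock doors: best is 24, kept {#4, #6}.
Then maximize floor area: best is 105, kept {#4}.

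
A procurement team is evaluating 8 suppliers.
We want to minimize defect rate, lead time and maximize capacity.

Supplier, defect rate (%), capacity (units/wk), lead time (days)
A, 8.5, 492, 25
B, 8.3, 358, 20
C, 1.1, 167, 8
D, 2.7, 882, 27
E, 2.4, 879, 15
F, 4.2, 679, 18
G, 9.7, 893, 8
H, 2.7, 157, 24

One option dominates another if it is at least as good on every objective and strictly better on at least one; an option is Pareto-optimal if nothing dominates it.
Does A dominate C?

A vs C: A is worse on defect rate (8.5 vs 1.1), so it does not dominate C.

No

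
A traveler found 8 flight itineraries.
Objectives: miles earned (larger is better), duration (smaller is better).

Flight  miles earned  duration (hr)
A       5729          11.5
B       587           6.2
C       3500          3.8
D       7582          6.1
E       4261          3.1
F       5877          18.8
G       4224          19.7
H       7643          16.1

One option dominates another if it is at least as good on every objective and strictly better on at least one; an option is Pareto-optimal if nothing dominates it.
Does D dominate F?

Yes

D vs F: miles earned 7582≥5877, duration 6.1≤18.8 — D is at least as good on every objective with at least one strict improvement.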